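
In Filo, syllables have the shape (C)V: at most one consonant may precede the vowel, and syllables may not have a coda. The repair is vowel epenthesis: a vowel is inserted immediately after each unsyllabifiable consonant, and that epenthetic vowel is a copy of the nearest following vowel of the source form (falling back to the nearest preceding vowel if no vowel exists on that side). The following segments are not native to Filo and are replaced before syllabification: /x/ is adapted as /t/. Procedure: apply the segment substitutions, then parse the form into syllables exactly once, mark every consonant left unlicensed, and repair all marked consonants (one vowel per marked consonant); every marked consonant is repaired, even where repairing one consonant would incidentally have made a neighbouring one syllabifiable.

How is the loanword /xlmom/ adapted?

tolomomo

Substitution: /x/ → /t/, giving /tlmom/.
Under (C)V, the unsyllabifiable consonants are /t/, /l/, /m/ (no codas are permitted; onsets are limited to one consonant).
Epenthesis after each stranded consonant: /t/ → /to/, /l/ → /lo/, /m/ → /mo/.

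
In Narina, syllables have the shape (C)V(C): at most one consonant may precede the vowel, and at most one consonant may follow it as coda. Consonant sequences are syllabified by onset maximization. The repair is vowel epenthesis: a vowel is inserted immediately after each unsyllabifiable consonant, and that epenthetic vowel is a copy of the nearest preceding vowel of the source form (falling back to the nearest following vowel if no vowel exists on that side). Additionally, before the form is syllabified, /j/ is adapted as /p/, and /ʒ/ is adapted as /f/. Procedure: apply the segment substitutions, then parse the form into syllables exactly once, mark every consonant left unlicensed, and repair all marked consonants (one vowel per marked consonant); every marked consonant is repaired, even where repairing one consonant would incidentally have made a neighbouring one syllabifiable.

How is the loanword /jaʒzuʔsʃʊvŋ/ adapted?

pafzuʔsuʃʊvŋʊ

Substitution: /j/ → /p/, /ʒ/ → /f/, giving /pafzuʔsʃʊvŋ/.
Syllabifying with onset maximization leaves /s/, /ŋ/ stranded (at most one coda consonant is licensed; onsets are limited to one consonant).
Each unlicensed consonant becomes the onset of a new syllable: /s/ → /su/, /ŋ/ → /ŋʊ/.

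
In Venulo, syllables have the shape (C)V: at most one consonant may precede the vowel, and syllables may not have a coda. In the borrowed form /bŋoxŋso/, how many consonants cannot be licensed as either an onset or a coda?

The consonants /b/, /x/, /ŋ/ cannot be parsed into a legal (C)V syllable (no codas are permitted; onsets are limited to one consonant).

3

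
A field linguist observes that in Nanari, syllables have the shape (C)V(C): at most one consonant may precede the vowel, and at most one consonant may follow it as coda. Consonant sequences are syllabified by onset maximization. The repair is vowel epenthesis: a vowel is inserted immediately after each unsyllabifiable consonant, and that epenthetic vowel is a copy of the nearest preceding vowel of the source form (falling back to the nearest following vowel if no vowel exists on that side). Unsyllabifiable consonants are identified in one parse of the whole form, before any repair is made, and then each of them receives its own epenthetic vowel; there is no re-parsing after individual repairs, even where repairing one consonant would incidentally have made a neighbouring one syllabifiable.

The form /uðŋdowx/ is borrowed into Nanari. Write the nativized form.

uðŋudowxo

The consonants /ŋ/, /x/ cannot be parsed into a legal (C)V(C) syllable (at most one coda consonant is licensed; onsets are limited to one consonant).
Each unlicensed consonant becomes the onset of a new syllable: /ŋ/ → /ŋu/, /x/ → /xo/.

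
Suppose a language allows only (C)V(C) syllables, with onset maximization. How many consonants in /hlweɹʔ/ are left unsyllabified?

3

Under (C)V(C), the unsyllabifiable consonants are /h/, /l/, /ʔ/ (at most one coda consonant is licensed; onsets are limited to one consonant).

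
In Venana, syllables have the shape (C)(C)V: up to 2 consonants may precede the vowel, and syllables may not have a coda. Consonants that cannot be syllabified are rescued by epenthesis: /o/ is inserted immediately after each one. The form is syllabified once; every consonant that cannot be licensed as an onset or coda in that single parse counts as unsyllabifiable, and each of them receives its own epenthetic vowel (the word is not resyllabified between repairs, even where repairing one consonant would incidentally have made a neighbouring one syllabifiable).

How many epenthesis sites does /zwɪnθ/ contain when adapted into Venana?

2

The unsyllabifiable consonants are /n/, /θ/; each receives one epenthetic vowel.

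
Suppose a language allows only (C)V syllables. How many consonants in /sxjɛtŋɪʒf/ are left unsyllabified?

The consonants /s/, /x/, /t/, /ʒ/, /f/ cannot be parsed into a legal (C)V syllable (no codas are permitted; onsets are limited to one consonant).

5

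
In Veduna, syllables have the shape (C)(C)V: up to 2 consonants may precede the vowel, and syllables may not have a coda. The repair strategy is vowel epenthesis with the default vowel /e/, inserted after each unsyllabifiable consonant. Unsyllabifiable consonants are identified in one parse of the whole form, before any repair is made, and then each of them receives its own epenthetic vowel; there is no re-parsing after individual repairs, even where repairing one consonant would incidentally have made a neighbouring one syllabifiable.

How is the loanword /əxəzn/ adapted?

əxəzene

Under (C)(C)V, the unsyllabifiable consonants are /z/, /n/ (no codas are permitted; onsets may contain at most 2 consonants).
Each unlicensed consonant becomes the onset of a new syllable: /z/ → /ze/, /n/ → /ne/.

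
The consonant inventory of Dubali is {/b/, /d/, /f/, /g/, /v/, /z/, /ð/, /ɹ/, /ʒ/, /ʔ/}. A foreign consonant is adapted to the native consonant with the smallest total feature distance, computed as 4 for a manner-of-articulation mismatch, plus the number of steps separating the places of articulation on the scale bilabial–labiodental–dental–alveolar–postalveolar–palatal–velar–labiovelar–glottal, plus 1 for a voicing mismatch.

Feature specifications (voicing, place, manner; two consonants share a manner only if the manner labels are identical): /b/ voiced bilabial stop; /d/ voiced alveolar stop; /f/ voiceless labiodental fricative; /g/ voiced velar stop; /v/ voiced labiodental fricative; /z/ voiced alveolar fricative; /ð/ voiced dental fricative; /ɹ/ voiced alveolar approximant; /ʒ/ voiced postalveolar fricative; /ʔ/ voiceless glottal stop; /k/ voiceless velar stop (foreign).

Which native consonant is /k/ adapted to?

/g/ is closest: same manner (stop), place distance 0 (velar→velar), voicing differs (+1); total 1. Next closest is /ʔ/ at distance 2.

g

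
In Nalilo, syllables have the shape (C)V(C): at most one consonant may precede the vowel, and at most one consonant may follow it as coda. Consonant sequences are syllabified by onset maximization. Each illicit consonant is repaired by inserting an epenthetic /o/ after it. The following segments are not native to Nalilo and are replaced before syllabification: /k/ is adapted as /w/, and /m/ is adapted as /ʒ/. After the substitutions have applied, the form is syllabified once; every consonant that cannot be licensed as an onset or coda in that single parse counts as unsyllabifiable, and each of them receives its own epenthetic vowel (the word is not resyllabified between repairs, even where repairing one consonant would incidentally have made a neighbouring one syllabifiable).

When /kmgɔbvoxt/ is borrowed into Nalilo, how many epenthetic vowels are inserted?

3

After substitution the input is /wʒgɔbvoxt/.
The unsyllabifiable consonants are /w/, /ʒ/, /t/; each receives one epenthetic vowel.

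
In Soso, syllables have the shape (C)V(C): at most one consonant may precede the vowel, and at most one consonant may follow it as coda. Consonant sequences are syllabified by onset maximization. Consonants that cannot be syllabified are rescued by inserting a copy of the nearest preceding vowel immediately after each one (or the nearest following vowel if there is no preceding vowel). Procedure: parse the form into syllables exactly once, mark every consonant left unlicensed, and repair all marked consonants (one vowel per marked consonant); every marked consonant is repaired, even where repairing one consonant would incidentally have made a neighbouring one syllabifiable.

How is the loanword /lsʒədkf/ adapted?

ləsəʒədkəfə

The consonants /l/, /s/, /k/, /f/ cannot be parsed into a legal (C)V(C) syllable (at most one coda consonant is licensed; onsets are limited to one consonant).
Each unlicensed consonant becomes the onset of a new syllable: /l/ → /lə/, /s/ → /sə/, /k/ → /kə/, /f/ → /fə/.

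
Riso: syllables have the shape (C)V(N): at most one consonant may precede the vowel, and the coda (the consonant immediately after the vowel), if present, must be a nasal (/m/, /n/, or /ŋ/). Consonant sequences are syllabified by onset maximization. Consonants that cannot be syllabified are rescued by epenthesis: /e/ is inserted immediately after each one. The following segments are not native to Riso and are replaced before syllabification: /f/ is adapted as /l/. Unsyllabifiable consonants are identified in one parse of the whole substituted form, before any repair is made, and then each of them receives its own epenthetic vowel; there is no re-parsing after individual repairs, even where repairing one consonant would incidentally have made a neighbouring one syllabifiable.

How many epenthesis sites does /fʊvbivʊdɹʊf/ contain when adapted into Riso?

After substitution the input is /lʊvbivʊdɹʊl/.
The unsyllabifiable consonants are /v/, /d/, /l/; each receives one epenthetic vowel.

3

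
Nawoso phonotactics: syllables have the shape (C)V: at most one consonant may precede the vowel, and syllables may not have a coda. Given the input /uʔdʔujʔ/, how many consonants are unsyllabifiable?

4

Syllabifying with onset maximization leaves /ʔ/, /d/, /j/, /ʔ/ stranded (no codas are permitted; onsets are limited to one consonant).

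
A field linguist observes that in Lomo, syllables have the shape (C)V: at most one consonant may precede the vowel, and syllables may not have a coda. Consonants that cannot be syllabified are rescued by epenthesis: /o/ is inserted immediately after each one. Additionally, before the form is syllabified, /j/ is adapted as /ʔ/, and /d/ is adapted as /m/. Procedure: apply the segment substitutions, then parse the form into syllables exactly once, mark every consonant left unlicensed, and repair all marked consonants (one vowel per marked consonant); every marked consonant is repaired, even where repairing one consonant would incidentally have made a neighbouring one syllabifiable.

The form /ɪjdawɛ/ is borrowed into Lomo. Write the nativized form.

ɪʔomawɛ

Substitution: /j/ → /ʔ/, /d/ → /m/, giving /ɪʔmawɛ/.
The consonants /ʔ/ cannot be parsed into a legal (C)V syllable (no codas are permitted; onsets are limited to one consonant).
Epenthesis after each stranded consonant: /ʔ/ → /ʔo/.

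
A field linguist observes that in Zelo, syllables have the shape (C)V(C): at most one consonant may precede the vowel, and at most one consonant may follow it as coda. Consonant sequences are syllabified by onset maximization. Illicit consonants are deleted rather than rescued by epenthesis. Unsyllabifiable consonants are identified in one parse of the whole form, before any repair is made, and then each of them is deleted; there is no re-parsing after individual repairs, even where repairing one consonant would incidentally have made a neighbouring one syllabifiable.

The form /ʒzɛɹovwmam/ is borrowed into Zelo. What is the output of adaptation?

zɛɹovmam

Under (C)V(C), the unsyllabifiable consonants are /ʒ/, /w/ (at most one coda consonant is licensed; onsets are limited to one consonant).
Each unlicensed consonant is deleted: /ʒ/, /w/.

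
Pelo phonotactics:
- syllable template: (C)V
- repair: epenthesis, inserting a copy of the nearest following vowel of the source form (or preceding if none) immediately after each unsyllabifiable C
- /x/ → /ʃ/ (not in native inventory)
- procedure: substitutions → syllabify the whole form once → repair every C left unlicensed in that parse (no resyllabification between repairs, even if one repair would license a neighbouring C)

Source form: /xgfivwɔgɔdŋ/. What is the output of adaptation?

ʃigifivɔwɔgɔdɔŋɔ

Substitution: /x/ → /ʃ/, giving /ʃgfivwɔgɔdŋ/.
The consonants /ʃ/, /g/, /v/, /d/, /ŋ/ cannot be parsed into a legal (C)V syllable (no codas are permitted; onsets are limited to one consonant).
Each unlicensed consonant becomes the onset of a new syllable: /ʃ/ → /ʃi/, /g/ → /gi/, /v/ → /vɔ/, /d/ → /dɔ/, /ŋ/ → /ŋɔ/.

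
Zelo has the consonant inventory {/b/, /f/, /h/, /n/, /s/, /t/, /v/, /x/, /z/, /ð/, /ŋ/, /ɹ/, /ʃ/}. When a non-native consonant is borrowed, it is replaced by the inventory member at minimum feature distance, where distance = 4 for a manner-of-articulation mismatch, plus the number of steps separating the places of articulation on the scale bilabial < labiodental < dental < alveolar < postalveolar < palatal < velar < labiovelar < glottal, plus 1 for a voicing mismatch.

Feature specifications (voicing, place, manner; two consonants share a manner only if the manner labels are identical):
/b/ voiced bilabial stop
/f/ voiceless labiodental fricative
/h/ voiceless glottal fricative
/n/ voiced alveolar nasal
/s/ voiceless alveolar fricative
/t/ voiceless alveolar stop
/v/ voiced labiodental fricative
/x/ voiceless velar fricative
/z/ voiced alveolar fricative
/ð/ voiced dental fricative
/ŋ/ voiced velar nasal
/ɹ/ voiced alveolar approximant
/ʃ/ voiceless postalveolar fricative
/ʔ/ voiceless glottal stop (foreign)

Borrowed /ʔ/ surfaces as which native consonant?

h

/h/ is closest: manner differs (stop→fricative, +4), place distance 0 (glottal→glottal), same voicing; total 4. Next closest is /t/ at distance 5.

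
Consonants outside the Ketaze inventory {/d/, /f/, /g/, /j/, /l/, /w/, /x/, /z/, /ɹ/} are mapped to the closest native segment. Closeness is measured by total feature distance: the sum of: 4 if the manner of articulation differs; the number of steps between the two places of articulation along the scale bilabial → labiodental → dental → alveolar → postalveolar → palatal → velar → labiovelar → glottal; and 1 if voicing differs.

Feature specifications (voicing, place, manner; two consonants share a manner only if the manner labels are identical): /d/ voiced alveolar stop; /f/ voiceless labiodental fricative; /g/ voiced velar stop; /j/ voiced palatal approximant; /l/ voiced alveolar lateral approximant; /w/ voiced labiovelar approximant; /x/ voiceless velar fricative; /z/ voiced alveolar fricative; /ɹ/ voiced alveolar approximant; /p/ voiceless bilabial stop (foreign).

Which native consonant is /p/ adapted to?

/d/ is closest: same manner (stop), place distance 3 (bilabial→alveolar), voicing differs (+1); total 4. Next closest is /f/ at distance 5.

d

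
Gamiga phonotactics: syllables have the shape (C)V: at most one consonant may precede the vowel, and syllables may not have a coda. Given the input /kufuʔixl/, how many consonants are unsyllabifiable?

2

Under (C)V, the unsyllabifiable consonants are /x/, /l/ (no codas are permitted; onsets are limited to one consonant).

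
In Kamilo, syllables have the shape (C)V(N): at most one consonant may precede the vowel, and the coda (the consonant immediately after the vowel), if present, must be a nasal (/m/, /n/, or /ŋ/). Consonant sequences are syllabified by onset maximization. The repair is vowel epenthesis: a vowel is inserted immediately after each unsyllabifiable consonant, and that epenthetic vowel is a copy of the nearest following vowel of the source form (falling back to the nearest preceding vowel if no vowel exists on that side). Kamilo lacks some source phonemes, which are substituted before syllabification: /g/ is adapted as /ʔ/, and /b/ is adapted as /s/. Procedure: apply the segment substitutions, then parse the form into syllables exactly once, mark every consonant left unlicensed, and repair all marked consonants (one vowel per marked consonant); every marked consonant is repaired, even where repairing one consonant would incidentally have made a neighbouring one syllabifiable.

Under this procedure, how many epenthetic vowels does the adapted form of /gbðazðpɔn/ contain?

After substitution the input is /ʔsðazðpɔn/.
The unsyllabifiable consonants are /ʔ/, /s/, /z/, /ð/; each receives one epenthetic vowel.

4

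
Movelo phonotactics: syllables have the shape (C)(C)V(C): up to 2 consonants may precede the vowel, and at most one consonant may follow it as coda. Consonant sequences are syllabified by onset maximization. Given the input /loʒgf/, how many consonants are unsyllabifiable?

2

The consonants /g/, /f/ cannot be parsed into a legal (C)(C)V(C) syllable (at most one coda consonant is licensed; onsets may contain at most 2 consonants).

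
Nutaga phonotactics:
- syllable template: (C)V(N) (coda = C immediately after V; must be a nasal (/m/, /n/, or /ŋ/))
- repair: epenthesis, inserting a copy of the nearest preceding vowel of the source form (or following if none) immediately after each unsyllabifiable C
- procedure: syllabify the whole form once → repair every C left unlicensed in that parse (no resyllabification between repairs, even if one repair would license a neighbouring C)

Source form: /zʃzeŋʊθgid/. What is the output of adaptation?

zeʃezeŋʊθʊgidi

The consonants /z/, /ʃ/, /θ/, /d/ cannot be parsed into a legal (C)V(N) syllable (only a nasal (/m/, /n/, or /ŋ/) is licensed in coda position; onsets are limited to one consonant).
Epenthesis after each stranded consonant: /z/ → /ze/, /ʃ/ → /ʃe/, /θ/ → /θʊ/, /d/ → /di/.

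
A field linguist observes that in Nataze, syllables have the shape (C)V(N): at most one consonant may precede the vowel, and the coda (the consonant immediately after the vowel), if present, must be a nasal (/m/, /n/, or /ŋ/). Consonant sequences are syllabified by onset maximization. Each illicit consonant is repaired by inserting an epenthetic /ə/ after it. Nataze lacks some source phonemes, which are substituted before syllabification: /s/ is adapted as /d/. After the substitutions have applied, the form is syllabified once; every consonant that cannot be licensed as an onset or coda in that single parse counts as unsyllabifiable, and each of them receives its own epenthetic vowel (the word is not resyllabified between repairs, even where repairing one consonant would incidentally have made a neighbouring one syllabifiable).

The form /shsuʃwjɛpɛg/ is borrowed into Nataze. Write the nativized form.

Substitution: /s/ → /d/, giving /dhduʃwjɛpɛg/.
The consonants /d/, /h/, /ʃ/, /w/, /g/ cannot be parsed into a legal (C)V(N) syllable (only a nasal (/m/, /n/, or /ŋ/) is licensed in coda position; onsets are limited to one consonant).
Inserting the epenthetic vowel yields /d/ → /də/, /h/ → /hə/, /ʃ/ → /ʃə/, /w/ → /wə/, /g/ → /gə/.

dəhəduʃəwəjɛpɛgə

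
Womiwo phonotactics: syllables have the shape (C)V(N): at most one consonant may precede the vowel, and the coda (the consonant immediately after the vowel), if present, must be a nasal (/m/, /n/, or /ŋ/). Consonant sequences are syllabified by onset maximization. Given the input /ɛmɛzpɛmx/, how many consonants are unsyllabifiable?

2

Under (C)V(N), the unsyllabifiable consonants are /z/, /x/ (only a nasal (/m/, /n/, or /ŋ/) is licensed in coda position; onsets are limited to one consonant).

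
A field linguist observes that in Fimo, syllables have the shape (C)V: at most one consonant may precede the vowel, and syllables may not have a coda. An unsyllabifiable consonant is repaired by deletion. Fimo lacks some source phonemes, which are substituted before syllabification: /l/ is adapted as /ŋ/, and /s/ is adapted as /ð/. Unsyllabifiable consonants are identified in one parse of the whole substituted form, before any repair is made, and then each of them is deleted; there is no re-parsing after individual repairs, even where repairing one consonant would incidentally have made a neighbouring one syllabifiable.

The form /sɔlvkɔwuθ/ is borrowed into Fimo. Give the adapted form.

Substitution: /s/ → /ð/, /l/ → /ŋ/, giving /ðɔŋvkɔwuθ/.
Syllabifying with onset maximization leaves /ŋ/, /v/, /θ/ stranded (no codas are permitted; onsets are limited to one consonant).
Deletion applies to /ŋ/, /v/, /θ/.

ðɔkɔwu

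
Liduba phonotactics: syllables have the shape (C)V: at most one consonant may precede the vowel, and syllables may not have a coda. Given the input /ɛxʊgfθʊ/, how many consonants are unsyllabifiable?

The consonants /g/, /f/ cannot be parsed into a legal (C)V syllable (no codas are permitted; onsets are limited to one consonant).

2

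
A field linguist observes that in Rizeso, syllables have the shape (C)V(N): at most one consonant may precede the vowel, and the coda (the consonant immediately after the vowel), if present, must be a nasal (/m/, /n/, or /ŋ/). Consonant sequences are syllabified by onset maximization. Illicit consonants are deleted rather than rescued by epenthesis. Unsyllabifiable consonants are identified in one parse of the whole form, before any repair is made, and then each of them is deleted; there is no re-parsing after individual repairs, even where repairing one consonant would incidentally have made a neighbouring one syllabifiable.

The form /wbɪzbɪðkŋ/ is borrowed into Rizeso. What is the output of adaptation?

bɪbɪ

Syllabifying with onset maximization leaves /w/, /z/, /ð/, /k/, /ŋ/ stranded (only a nasal (/m/, /n/, or /ŋ/) is licensed in coda position; onsets are limited to one consonant).
Deleting the stranded consonants removes /w/, /z/, /ð/, /k/, /ŋ/.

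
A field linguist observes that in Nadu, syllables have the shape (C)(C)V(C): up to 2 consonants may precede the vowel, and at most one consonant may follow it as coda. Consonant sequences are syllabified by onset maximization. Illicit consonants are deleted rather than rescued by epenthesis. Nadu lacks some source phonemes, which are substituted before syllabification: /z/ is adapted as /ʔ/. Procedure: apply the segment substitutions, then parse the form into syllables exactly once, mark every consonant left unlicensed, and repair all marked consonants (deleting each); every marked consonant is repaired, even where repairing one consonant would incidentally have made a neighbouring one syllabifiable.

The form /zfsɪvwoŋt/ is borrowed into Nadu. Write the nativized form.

Substitution: /z/ → /ʔ/, giving /ʔfsɪvwoŋt/.
The consonants /ʔ/, /t/ cannot be parsed into a legal (C)(C)V(C) syllable (at most one coda consonant is licensed; onsets may contain at most 2 consonants).
Each unlicensed consonant is deleted: /ʔ/, /t/.

fsɪvwoŋ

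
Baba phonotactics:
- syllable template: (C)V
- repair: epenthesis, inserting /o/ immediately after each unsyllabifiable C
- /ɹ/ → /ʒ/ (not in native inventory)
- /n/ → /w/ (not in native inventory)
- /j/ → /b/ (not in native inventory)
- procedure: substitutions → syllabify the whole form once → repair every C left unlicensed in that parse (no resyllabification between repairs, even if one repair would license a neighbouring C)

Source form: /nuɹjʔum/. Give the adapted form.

Substitution: /n/ → /w/, /ɹ/ → /ʒ/, /j/ → /b/, giving /wuʒbʔum/.
The consonants /ʒ/, /b/, /m/ cannot be parsed into a legal (C)V syllable (no codas are permitted; onsets are limited to one consonant).
Inserting the epenthetic vowel yields /ʒ/ → /ʒo/, /b/ → /bo/, /m/ → /mo/.

wuʒoboʔumo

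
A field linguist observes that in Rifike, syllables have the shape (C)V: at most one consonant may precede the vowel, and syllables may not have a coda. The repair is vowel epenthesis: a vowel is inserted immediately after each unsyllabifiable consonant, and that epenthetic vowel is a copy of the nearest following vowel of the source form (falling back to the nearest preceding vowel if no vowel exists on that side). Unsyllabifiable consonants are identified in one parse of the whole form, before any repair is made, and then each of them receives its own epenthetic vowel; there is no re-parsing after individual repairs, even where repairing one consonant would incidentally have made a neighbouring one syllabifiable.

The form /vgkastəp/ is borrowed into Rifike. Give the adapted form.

vagakasətəpə

The consonants /v/, /g/, /s/, /p/ cannot be parsed into a legal (C)V syllable (no codas are permitted; onsets are limited to one consonant).
Inserting the epenthetic vowel yields /v/ → /va/, /g/ → /ga/, /s/ → /sə/, /p/ → /pə/.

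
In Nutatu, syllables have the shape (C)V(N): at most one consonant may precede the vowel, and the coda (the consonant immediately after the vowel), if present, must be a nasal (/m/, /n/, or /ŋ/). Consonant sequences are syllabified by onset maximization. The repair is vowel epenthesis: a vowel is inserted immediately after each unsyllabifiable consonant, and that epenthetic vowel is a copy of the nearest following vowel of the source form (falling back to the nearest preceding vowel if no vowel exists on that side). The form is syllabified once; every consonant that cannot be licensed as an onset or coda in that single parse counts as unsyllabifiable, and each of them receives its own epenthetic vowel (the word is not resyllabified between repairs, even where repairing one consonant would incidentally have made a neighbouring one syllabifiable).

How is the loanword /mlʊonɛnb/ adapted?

mʊlʊonɛnbɛ

Syllabifying with onset maximization leaves /m/, /b/ stranded (only a nasal (/m/, /n/, or /ŋ/) is licensed in coda position; onsets are limited to one consonant).
Epenthesis after each stranded consonant: /m/ → /mʊ/, /b/ → /bɛ/.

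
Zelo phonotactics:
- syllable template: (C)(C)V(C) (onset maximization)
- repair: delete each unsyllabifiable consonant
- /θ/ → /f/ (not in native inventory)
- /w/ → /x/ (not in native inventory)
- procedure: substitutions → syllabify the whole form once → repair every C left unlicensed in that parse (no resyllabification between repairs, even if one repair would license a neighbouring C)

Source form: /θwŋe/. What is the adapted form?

Substitution: /θ/ → /f/, /w/ → /x/, giving /fxŋe/.
The consonants /f/ cannot be parsed into a legal (C)(C)V(C) syllable (at most one coda consonant is licensed; onsets may contain at most 2 consonants).
Deleting the stranded consonants removes /f/.

xŋe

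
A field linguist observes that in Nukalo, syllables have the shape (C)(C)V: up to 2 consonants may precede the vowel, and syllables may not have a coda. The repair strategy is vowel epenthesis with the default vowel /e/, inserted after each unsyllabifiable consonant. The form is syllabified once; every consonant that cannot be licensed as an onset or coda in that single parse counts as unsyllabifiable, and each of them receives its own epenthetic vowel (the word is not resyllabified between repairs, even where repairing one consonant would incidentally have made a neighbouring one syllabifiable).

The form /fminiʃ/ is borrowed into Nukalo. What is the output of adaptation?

fminiʃe

Syllabifying with onset maximization leaves /ʃ/ stranded (no codas are permitted; onsets may contain at most 2 consonants).
Each unlicensed consonant becomes the onset of a new syllable: /ʃ/ → /ʃe/.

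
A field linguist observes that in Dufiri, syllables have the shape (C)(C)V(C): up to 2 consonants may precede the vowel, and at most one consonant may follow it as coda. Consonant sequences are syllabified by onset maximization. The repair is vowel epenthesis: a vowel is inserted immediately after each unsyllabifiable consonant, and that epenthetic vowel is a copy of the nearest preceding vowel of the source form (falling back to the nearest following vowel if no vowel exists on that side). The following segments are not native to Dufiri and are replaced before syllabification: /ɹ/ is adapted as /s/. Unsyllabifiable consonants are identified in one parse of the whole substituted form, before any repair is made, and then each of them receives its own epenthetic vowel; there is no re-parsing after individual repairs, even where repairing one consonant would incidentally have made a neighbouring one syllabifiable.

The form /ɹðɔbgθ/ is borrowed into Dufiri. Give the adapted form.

Substitution: /ɹ/ → /s/, giving /sðɔbgθ/.
Under (C)(C)V(C), the unsyllabifiable consonants are /g/, /θ/ (at most one coda consonant is licensed; onsets may contain at most 2 consonants).
Epenthesis after each stranded consonant: /g/ → /gɔ/, /θ/ → /θɔ/.

sðɔbgɔθɔ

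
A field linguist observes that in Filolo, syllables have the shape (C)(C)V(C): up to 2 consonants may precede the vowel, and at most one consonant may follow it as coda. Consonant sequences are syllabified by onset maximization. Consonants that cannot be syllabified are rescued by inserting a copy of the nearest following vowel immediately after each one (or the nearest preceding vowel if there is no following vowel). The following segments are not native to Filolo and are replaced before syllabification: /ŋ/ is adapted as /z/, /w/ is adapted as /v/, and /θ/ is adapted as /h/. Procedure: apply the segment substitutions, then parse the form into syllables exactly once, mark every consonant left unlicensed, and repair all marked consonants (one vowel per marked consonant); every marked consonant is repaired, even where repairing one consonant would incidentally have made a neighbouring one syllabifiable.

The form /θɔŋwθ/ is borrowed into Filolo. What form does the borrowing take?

hɔzvɔhɔ

Substitution: /θ/ → /h/, /ŋ/ → /z/, /w/ → /v/, giving /hɔzvh/.
The consonants /v/, /h/ cannot be parsed into a legal (C)(C)V(C) syllable (at most one coda consonant is licensed; onsets may contain at most 2 consonants).
Each unlicensed consonant becomes the onset of a new syllable: /v/ → /vɔ/, /h/ → /hɔ/.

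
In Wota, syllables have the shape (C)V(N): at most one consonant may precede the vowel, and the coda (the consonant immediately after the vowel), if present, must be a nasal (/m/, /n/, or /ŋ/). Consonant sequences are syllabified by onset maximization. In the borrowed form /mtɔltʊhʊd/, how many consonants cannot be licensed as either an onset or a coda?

The consonants /m/, /l/, /d/ cannot be parsed into a legal (C)V(N) syllable (only a nasal (/m/, /n/, or /ŋ/) is licensed in coda position; onsets are limited to one consonant).

3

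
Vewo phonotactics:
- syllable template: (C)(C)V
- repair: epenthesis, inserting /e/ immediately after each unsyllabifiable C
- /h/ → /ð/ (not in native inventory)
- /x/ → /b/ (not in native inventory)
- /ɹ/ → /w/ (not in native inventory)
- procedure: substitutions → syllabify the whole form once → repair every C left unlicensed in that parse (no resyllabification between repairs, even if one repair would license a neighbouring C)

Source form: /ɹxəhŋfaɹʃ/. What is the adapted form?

wbəðeŋfaweʃe

Substitution: /ɹ/ → /w/, /x/ → /b/, /h/ → /ð/, giving /wbəðŋfawʃ/.
Under (C)(C)V, the unsyllabifiable consonants are /ð/, /w/, /ʃ/ (no codas are permitted; onsets may contain at most 2 consonants).
Epenthesis after each stranded consonant: /ð/ → /ðe/, /w/ → /we/, /ʃ/ → /ʃe/.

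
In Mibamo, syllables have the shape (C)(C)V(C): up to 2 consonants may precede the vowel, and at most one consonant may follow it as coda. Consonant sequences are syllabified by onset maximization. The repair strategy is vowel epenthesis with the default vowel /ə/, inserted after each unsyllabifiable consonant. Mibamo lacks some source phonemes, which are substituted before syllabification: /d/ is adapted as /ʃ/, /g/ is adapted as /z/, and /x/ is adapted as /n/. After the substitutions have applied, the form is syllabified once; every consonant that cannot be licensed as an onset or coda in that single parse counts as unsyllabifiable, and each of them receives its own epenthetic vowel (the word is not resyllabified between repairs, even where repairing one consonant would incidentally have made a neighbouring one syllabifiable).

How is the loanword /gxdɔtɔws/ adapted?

Substitution: /g/ → /z/, /x/ → /n/, /d/ → /ʃ/, giving /znʃɔtɔws/.
Under (C)(C)V(C), the unsyllabifiable consonants are /z/, /s/ (at most one coda consonant is licensed; onsets may contain at most 2 consonants).
Epenthesis after each stranded consonant: /z/ → /zə/, /s/ → /sə/.

zənʃɔtɔwsə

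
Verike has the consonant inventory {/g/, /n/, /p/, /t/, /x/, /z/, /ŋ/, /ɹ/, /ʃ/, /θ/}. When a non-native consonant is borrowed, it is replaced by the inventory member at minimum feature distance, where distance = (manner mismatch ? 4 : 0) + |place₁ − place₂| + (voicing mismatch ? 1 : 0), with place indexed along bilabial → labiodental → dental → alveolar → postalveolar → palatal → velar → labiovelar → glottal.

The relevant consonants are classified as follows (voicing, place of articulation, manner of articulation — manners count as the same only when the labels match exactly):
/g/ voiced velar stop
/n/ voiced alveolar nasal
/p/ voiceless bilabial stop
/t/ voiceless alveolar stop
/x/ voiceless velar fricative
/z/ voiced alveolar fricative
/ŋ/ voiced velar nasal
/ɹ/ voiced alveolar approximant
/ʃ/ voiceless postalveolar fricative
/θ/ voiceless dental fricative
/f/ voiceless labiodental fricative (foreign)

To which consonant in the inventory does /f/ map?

θ

/θ/ is closest: same manner (fricative), place distance 1 (labiodental→dental), same voicing; total 1. Next closest is /z/ at distance 3.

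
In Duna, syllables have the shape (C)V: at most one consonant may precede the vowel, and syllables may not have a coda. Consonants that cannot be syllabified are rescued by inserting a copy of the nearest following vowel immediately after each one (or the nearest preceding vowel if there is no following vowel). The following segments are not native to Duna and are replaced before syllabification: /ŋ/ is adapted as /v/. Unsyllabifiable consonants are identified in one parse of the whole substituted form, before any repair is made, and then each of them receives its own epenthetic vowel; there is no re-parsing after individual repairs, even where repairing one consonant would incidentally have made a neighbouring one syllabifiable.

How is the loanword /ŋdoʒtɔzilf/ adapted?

vodoʒɔtɔzilifi

Substitution: /ŋ/ → /v/, giving /vdoʒtɔzilf/.
Under (C)V, the unsyllabifiable consonants are /v/, /ʒ/, /l/, /f/ (no codas are permitted; onsets are limited to one consonant).
Inserting the epenthetic vowel yields /v/ → /vo/, /ʒ/ → /ʒɔ/, /l/ → /li/, /f/ → /fi/.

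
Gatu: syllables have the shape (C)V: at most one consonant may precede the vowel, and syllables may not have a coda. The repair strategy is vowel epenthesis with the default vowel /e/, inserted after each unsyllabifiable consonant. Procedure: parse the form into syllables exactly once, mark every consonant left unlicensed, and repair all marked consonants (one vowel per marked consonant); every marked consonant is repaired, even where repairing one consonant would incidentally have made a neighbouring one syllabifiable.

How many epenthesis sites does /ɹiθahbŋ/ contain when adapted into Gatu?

3

The unsyllabifiable consonants are /h/, /b/, /ŋ/; each receives one epenthetic vowel.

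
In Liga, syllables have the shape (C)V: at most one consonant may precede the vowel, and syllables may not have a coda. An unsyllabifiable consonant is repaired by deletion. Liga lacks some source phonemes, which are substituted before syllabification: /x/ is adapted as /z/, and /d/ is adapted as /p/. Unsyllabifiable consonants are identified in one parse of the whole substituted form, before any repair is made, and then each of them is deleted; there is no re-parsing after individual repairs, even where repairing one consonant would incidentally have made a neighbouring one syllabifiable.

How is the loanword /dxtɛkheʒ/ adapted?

tɛhe

Substitution: /d/ → /p/, /x/ → /z/, giving /pztɛkheʒ/.
The consonants /p/, /z/, /k/, /ʒ/ cannot be parsed into a legal (C)V syllable (no codas are permitted; onsets are limited to one consonant).
Each unlicensed consonant is deleted: /p/, /z/, /k/, /ʒ/.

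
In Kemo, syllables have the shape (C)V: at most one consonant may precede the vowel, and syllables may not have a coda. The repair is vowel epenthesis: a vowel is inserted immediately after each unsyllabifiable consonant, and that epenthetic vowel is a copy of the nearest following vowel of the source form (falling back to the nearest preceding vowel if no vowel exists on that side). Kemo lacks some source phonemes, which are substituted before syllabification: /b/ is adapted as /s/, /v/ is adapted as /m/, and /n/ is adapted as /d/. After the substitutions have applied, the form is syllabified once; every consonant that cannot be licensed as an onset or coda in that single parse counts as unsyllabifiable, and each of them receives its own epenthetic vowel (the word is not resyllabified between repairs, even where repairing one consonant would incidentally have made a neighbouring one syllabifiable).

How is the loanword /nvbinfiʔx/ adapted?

Substitution: /n/ → /d/, /v/ → /m/, /b/ → /s/, giving /dmsidfiʔx/.
Syllabifying with onset maximization leaves /d/, /m/, /d/, /ʔ/, /x/ stranded (no codas are permitted; onsets are limited to one consonant).
Inserting the epenthetic vowel yields /d/ → /di/, /m/ → /mi/, /d/ → /di/, /ʔ/ → /ʔi/, /x/ → /xi/.

dimisidifiʔixi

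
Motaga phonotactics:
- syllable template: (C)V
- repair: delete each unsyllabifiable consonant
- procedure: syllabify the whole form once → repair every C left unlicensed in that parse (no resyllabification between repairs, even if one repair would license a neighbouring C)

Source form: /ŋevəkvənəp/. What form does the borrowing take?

The consonants /k/, /p/ cannot be parsed into a legal (C)V syllable (no codas are permitted; onsets are limited to one consonant).
Deletion applies to /k/, /p/.

ŋevəvənə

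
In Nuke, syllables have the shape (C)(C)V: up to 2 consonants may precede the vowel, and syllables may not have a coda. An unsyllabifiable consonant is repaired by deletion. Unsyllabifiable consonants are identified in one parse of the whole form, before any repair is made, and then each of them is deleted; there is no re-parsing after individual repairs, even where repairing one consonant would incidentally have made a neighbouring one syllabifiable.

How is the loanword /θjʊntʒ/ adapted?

θjʊ

The consonants /n/, /t/, /ʒ/ cannot be parsed into a legal (C)(C)V syllable (no codas are permitted; onsets may contain at most 2 consonants).
Deletion applies to /n/, /t/, /ʒ/.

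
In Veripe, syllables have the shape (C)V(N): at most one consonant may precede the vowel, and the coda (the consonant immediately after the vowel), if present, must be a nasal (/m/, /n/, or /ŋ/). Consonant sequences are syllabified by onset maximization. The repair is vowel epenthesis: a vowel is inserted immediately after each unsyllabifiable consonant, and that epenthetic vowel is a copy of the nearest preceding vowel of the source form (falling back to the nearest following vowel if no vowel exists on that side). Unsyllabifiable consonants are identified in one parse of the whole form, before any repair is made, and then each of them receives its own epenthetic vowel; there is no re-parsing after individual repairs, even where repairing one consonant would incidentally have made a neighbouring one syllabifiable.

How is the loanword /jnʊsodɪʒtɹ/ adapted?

jʊnʊsodɪʒɪtɪɹɪ

The consonants /j/, /ʒ/, /t/, /ɹ/ cannot be parsed into a legal (C)V(N) syllable (only a nasal (/m/, /n/, or /ŋ/) is licensed in coda position; onsets are limited to one consonant).
Inserting the epenthetic vowel yields /j/ → /jʊ/, /ʒ/ → /ʒɪ/, /t/ → /tɪ/, /ɹ/ → /ɹɪ/.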